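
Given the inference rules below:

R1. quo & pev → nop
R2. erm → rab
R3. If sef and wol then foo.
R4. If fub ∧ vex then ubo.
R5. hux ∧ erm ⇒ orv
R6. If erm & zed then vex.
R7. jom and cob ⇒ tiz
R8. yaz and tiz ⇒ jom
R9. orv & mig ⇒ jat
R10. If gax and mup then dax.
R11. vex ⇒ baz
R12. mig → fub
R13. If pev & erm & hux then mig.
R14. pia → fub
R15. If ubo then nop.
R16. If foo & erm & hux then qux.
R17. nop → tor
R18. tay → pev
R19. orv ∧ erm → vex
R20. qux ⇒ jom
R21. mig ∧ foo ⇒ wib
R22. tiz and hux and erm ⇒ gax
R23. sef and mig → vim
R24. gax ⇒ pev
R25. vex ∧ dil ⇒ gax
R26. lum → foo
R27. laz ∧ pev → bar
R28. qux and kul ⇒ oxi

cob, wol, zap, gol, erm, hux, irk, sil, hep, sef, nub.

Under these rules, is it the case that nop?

foo  (by R3: sef, wol)
orv  (by R5: hux, erm)
qux  (by R16: foo, erm, hux)
vex  (by R19: orv, erm)
jom  (by R20: qux)
tiz  (by R7: jom, cob)
gax  (by R22: tiz, hux, erm)
pev  (by R24: gax)
mig  (by R13: pev, erm, hux)
fub  (by R12: mig)
ubo  (by R4: fub, vex)
nop  (by R15: ubo)

Yes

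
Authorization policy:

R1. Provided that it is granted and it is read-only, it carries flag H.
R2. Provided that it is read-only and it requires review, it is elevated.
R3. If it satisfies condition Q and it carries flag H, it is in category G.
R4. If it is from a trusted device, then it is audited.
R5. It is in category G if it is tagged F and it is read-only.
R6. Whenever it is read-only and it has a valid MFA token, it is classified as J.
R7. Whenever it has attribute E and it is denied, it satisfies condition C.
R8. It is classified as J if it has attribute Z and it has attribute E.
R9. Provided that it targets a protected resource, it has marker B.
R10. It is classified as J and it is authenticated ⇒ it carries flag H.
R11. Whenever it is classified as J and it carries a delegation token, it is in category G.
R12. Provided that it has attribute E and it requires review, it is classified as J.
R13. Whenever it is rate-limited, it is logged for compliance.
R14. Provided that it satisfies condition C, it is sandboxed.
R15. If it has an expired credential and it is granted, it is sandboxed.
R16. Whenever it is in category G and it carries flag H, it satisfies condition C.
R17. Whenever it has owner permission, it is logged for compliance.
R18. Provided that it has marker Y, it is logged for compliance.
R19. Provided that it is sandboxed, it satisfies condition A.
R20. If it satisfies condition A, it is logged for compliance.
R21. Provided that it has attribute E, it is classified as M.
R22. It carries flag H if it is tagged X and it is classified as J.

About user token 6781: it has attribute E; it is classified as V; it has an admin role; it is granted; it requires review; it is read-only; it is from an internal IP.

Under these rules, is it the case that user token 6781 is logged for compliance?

Forward chaining from the given facts derives: carries flag H, is elevated, is classified as J, is classified as M.
Rules concluding "it is logged for compliance": R13 needs "it is rate-limited"; R17 needs "it has owner permission"; R18 needs "it has marker Y"; R20 needs "it satisfies condition A" — none of these are established.

No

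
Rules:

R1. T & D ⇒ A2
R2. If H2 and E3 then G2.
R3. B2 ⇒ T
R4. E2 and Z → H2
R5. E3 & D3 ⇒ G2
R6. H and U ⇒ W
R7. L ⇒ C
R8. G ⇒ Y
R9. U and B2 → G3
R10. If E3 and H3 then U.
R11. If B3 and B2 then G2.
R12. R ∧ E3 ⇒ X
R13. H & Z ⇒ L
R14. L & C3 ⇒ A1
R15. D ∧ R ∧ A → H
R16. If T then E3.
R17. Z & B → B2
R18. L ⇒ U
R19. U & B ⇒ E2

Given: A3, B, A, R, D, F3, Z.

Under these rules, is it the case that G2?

H  (by R15: D, R, A)
B2  (by R17: Z, B)
T  (by R3: B2)
L  (by R13: H, Z)
E3  (by R16: T)
U  (by R18: L)
E2  (by R19: U, B)
H2  (by R4: E2, Z)
G2  (by R2: H2, E3)

Yes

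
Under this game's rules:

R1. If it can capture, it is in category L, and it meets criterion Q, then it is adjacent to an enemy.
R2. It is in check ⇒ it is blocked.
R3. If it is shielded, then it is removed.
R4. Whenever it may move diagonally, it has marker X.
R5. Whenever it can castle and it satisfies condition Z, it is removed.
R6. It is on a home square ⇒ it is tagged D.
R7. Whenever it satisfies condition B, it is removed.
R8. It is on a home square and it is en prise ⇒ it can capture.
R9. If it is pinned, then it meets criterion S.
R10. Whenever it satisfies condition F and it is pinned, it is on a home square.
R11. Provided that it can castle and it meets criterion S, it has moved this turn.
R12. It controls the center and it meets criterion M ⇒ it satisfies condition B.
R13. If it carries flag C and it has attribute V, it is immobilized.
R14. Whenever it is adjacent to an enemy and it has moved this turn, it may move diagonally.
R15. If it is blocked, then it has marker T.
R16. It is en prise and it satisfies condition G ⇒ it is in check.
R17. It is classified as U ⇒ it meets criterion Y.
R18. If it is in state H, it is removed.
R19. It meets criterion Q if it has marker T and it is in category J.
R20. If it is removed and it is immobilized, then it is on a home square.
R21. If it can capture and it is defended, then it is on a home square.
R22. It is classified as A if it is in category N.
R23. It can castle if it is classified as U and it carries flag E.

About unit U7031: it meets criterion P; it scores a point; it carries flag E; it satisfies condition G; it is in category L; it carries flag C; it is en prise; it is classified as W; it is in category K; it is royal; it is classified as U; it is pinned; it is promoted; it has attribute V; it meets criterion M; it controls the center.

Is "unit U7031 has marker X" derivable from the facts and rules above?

No

Forward chaining from the given facts derives: meets criterion S, satisfies condition B, is immobilized, is in check, meets criterion Y, can castle, is blocked, is removed, has moved this turn, has marker T, is on a home square, is tagged D, can capture.
The only rule concluding "it has marker X" is R4, which needs "it may move diagonally"; that is never established.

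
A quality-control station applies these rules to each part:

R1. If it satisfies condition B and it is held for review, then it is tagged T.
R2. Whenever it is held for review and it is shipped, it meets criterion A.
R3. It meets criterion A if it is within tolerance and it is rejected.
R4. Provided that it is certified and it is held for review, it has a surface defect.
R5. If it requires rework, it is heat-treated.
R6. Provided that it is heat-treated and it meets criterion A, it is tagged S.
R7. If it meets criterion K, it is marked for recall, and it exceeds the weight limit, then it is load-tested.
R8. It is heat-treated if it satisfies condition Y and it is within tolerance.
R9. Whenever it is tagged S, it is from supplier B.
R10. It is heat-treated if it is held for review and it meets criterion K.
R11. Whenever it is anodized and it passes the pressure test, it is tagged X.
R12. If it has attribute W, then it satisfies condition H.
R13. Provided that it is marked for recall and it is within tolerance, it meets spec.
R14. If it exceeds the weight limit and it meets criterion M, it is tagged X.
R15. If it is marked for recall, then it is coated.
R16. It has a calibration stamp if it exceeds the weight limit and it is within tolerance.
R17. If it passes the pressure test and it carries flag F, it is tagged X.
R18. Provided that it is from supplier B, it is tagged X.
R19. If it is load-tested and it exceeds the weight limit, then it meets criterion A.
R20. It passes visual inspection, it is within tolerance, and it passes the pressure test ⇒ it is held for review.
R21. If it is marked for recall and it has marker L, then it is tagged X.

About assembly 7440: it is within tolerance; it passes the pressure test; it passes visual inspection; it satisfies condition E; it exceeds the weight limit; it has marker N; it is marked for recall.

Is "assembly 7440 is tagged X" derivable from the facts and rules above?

No

Forward chaining from the given facts derives: meets spec, is coated, has a calibration stamp, is held for review.
Rules concluding "it is tagged X": R11 needs "it is anodized"; R14 needs "it meets criterion M"; R17 needs "it carries flag F"; R18 needs "it is from supplier B"; R21 needs "it has marker L" — none of these are established.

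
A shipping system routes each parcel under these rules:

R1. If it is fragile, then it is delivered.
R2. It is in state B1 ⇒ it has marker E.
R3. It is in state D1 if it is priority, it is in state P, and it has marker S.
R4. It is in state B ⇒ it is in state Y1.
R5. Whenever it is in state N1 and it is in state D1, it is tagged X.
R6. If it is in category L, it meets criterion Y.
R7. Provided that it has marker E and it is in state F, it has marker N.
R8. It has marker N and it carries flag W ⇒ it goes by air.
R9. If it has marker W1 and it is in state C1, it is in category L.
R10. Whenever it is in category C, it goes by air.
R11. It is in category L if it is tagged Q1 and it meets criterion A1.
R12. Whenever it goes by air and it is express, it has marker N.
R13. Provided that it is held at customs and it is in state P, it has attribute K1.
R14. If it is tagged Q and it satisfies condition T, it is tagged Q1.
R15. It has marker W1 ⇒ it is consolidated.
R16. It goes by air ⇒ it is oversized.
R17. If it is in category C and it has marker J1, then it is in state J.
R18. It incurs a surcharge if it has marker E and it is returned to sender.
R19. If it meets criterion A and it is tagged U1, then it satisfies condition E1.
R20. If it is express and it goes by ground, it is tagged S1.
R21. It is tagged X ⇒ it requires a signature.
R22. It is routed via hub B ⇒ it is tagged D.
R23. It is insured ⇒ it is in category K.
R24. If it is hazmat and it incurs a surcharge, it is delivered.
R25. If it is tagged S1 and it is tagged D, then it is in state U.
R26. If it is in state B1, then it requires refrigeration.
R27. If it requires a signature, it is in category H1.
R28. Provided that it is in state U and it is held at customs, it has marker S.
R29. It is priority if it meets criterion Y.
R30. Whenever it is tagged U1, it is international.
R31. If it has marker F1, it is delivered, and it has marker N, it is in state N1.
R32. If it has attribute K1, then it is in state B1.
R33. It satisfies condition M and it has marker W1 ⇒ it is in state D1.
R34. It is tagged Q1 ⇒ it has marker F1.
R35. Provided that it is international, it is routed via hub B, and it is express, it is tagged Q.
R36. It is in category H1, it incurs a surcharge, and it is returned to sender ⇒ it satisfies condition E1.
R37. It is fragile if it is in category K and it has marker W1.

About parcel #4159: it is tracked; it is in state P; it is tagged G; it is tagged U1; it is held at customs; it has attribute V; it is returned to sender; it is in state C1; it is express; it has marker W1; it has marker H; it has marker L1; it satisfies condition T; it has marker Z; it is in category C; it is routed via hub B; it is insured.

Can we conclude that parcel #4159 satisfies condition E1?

Forward chaining from the given facts derives: is in category L, goes by air, has marker N, has attribute K1, is consolidated, is oversized, is tagged D, is in category K, is international, is in state B1, is tagged Q, is fragile, is delivered, has marker E, meets criterion Y, is tagged Q1, incurs a surcharge, requires refrigeration, is priority, has marker F1, is in state N1.
Rules concluding "it satisfies condition E1": R19 needs "it meets criterion A"; R36 needs "it is in category H1" — none of these are established.

No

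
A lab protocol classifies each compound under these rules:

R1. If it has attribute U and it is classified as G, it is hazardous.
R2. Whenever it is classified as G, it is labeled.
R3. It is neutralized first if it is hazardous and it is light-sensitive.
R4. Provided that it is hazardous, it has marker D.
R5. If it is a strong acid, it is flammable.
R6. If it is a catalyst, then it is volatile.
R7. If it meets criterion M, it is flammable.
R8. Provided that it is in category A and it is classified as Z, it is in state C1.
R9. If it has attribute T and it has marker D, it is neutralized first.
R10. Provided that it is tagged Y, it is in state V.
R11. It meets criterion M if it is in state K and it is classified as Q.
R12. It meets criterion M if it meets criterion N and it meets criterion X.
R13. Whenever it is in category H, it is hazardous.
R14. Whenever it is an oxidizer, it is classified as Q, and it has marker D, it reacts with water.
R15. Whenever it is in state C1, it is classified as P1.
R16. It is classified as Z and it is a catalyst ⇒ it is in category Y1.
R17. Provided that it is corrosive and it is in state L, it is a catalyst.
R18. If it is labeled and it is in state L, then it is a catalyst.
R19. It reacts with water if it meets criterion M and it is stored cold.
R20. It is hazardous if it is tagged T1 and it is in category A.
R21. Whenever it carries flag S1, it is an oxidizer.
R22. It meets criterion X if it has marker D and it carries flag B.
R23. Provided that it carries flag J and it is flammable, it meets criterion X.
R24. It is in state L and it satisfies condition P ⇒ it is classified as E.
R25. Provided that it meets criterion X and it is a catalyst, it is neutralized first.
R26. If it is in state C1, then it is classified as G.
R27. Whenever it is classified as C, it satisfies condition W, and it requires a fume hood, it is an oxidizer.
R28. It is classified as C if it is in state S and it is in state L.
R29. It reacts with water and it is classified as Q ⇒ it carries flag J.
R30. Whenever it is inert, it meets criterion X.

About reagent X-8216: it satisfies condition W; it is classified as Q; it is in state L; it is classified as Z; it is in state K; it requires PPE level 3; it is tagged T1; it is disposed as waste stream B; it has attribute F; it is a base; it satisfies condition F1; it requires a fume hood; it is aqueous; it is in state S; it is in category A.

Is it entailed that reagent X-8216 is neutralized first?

Yes

By R8 (it is in category A, it is classified as Z): it is in state C1.
By R11 (it is in state K, it is classified as Q): it meets criterion M.
By R20 (it is tagged T1, it is in category A): it is hazardous.
By R26 (it is in state C1): it is classified as G.
By R28 (it is in state S, it is in state L): it is classified as C.
By R2 (it is classified as G): it is labeled.
By R4 (it is hazardous): it has marker D.
By R7 (it meets criterion M): it is flammable.
By R18 (it is labeled, it is in state L): it is a catalyst.
By R27 (it is classified as C, it satisfies condition W, it requires a fume hood): it is an oxidizer.
By R14 (it is an oxidizer, it is classified as Q, it has marker D): it reacts with water.
By R29 (it reacts with water, it is classified as Q): it carries flag J.
By R23 (it carries flag J, it is flammable): it meets criterion X.
By R25 (it meets criterion X, it is a catalyst): it is neutralized first.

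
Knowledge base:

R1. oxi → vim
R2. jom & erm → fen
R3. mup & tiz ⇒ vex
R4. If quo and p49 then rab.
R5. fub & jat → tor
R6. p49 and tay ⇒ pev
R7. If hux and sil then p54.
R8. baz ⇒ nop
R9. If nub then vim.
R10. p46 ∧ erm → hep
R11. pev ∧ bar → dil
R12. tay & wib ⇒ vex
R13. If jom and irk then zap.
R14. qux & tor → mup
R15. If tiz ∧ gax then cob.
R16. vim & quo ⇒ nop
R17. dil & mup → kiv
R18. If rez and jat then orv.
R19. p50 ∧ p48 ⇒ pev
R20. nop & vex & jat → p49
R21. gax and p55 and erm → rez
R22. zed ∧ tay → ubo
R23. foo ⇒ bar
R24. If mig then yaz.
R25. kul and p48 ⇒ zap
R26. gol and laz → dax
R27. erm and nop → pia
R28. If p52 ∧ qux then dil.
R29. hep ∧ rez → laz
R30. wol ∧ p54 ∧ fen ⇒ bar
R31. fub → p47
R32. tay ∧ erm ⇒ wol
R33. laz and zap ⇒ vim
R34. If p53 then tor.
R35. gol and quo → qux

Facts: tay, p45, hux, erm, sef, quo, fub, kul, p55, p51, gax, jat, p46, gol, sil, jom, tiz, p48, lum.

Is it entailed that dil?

Yes

fen  (by R2: jom, erm)
tor  (by R5: fub, jat)
p54  (by R7: hux, sil)
hep  (by R10: p46, erm)
rez  (by R21: gax, p55, erm)
zap  (by R25: kul, p48)
laz  (by R29: hep, rez)
wol  (by R32: tay, erm)
vim  (by R33: laz, zap)
qux  (by R35: gol, quo)
mup  (by R14: qux, tor)
nop  (by R16: vim, quo)
bar  (by R30: wol, p54, fen)
vex  (by R3: mup, tiz)
p49  (by R20: nop, vex, jat)
pev  (by R6: p49, tay)
dil  (by R11: pev, bar)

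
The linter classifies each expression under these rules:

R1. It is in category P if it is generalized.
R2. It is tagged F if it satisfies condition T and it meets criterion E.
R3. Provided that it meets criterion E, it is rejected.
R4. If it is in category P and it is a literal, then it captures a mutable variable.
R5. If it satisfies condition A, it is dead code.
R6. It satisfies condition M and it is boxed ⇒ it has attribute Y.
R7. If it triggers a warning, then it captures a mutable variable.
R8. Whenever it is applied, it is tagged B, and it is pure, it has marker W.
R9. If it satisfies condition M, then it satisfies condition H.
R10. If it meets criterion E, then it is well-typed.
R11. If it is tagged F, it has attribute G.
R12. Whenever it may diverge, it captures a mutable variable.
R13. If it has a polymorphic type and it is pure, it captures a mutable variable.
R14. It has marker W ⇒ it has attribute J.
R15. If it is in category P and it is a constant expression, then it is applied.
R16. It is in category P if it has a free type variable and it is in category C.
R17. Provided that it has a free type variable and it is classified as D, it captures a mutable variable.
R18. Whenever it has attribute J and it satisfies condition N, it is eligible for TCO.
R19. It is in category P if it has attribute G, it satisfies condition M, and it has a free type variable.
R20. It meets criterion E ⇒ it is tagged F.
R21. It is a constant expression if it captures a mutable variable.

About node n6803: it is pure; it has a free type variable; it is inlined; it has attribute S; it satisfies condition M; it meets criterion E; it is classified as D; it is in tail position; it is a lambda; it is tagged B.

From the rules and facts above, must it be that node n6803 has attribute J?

By R17 (it has a free type variable, it is classified as D): it captures a mutable variable.
By R20 (it meets criterion E): it is tagged F.
By R21 (it captures a mutable variable): it is a constant expression.
By R11 (it is tagged F): it has attribute G.
By R19 (it has attribute G, it satisfies condition M, it has a free type variable): it is in category P.
By R15 (it is in category P, it is a constant expression): it is applied.
By R8 (it is applied, it is tagged B, it is pure): it has marker W.
By R14 (it has marker W): it has attribute J.

Yes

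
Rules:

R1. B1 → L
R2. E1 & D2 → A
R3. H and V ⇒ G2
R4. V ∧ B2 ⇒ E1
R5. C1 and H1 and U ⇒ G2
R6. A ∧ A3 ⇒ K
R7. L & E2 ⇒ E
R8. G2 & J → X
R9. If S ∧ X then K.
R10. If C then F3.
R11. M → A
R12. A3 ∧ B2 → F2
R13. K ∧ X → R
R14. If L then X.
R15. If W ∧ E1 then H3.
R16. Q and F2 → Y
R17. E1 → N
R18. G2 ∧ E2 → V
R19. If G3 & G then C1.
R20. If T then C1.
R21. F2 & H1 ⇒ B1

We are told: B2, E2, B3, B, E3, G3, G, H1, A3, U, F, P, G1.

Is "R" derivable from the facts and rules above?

No

Forward chaining from the given facts derives: F2, C1, B1, L, G2, E, X, V, E1, N.
The only rule concluding R is R13, which needs K; that is never established.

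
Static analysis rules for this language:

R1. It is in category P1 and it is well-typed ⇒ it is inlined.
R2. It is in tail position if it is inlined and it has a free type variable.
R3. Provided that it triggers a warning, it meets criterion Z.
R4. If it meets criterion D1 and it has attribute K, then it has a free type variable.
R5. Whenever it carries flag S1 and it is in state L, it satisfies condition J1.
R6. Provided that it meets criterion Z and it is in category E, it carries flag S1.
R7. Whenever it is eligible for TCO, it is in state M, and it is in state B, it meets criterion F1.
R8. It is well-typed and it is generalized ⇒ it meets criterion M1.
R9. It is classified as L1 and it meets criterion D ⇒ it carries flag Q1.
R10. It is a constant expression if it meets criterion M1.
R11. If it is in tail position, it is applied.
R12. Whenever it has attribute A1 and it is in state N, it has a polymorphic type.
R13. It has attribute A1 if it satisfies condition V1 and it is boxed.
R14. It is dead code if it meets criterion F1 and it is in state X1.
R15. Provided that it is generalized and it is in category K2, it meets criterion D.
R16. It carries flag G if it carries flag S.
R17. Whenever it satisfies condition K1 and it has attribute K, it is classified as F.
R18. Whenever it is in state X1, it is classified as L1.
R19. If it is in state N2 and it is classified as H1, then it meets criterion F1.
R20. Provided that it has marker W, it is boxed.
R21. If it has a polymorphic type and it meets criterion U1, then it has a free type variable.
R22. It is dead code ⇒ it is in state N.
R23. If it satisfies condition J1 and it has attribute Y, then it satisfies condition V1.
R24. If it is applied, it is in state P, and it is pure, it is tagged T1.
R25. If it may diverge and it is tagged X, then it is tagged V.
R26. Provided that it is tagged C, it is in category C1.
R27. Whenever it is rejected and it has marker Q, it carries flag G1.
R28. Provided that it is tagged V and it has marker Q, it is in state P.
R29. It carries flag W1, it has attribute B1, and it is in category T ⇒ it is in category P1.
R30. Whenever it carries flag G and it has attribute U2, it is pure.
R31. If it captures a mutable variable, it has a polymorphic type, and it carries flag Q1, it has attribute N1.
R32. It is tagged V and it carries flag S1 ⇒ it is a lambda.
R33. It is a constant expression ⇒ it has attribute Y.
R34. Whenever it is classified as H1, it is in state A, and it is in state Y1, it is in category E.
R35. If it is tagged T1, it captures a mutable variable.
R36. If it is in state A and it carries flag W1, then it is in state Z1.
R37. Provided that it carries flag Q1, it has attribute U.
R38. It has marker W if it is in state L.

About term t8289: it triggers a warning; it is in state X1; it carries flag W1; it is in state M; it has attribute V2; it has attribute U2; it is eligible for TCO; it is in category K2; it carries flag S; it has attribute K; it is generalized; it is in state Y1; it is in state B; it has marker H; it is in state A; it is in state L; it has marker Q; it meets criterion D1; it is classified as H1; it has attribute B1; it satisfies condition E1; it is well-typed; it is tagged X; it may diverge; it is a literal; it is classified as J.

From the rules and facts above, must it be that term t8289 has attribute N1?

No

Forward chaining from the given facts derives: meets criterion Z, has a free type variable, meets criterion F1, meets criterion M1, is a constant expression, is dead code, meets criterion D, carries flag G, is classified as L1, is in state N, is tagged V, is in state P, is pure, has attribute Y, is in category E, is in state Z1, has marker W, carries flag S1, carries flag Q1, is boxed, is a lambda, has attribute U, satisfies condition J1, satisfies condition V1, has attribute A1, has a polymorphic type.
The only rule concluding "it has attribute N1" is R31, which needs "it captures a mutable variable"; that is never established.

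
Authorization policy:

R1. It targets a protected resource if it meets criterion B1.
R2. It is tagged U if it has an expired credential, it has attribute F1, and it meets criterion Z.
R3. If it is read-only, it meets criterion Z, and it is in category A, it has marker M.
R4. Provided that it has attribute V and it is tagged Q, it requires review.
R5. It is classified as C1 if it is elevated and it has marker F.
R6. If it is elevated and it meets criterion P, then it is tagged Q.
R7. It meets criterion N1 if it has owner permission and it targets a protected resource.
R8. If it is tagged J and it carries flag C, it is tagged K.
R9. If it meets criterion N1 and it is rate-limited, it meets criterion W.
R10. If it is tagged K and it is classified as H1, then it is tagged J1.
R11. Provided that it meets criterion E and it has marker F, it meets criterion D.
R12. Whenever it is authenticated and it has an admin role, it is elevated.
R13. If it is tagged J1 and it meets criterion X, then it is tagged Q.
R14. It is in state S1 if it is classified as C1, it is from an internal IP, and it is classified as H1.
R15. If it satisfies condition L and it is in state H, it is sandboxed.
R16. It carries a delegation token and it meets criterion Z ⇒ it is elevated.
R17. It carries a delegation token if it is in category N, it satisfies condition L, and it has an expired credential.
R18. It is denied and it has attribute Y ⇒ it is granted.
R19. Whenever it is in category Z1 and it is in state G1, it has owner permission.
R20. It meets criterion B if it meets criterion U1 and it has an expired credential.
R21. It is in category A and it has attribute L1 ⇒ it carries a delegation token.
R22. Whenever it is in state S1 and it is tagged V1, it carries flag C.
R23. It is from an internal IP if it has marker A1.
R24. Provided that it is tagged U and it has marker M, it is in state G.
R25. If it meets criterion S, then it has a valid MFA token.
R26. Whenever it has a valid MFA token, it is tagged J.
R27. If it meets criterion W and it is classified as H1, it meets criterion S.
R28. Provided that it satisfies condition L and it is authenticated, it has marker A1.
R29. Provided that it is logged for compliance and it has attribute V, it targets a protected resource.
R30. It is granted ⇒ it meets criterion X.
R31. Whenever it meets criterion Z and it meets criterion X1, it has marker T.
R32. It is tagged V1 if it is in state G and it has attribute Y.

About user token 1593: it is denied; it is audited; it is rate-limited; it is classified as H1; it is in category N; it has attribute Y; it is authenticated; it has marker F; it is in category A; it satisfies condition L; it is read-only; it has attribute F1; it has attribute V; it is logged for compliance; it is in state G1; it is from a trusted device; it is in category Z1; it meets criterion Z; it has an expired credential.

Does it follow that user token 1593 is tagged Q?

By R2 (it has an expired credential, it has attribute F1, it meets criterion Z): it is tagged U.
By R3 (it is read-only, it meets criterion Z, it is in category A): it has marker M.
By R17 (it is in category N, it satisfies condition L, it has an expired credential): it carries a delegation token.
By R18 (it is denied, it has attribute Y): it is granted.
By R19 (it is in category Z1, it is in state G1): it has owner permission.
By R24 (it is tagged U, it has marker M): it is in state G.
By R28 (it satisfies condition L, it is authenticated): it has marker A1.
By R29 (it is logged for compliance, it has attribute V): it targets a protected resource.
By R30 (it is granted): it meets criterion X.
By R32 (it is in state G, it has attribute Y): it is tagged V1.
By R7 (it has owner permission, it targets a protected resource): it meets criterion N1.
By R9 (it meets criterion N1, it is rate-limited): it meets criterion W.
By R16 (it carries a delegation token, it meets criterion Z): it is elevated.
By R23 (it has marker A1): it is from an internal IP.
By R27 (it meets criterion W, it is classified as H1): it meets criterion S.
By R5 (it is elevated, it has marker F): it is classified as C1.
By R14 (it is classified as C1, it is from an internal IP, it is classified as H1): it is in state S1.
By R22 (it is in state S1, it is tagged V1): it carries flag C.
By R25 (it meets criterion S): it has a valid MFA token.
By R26 (it has a valid MFA token): it is tagged J.
By R8 (it is tagged J, it carries flag C): it is tagged K.
By R10 (it is tagged K, it is classified as H1): it is tagged J1.
By R13 (it is tagged J1, it meets criterion X): it is tagged Q.

Yes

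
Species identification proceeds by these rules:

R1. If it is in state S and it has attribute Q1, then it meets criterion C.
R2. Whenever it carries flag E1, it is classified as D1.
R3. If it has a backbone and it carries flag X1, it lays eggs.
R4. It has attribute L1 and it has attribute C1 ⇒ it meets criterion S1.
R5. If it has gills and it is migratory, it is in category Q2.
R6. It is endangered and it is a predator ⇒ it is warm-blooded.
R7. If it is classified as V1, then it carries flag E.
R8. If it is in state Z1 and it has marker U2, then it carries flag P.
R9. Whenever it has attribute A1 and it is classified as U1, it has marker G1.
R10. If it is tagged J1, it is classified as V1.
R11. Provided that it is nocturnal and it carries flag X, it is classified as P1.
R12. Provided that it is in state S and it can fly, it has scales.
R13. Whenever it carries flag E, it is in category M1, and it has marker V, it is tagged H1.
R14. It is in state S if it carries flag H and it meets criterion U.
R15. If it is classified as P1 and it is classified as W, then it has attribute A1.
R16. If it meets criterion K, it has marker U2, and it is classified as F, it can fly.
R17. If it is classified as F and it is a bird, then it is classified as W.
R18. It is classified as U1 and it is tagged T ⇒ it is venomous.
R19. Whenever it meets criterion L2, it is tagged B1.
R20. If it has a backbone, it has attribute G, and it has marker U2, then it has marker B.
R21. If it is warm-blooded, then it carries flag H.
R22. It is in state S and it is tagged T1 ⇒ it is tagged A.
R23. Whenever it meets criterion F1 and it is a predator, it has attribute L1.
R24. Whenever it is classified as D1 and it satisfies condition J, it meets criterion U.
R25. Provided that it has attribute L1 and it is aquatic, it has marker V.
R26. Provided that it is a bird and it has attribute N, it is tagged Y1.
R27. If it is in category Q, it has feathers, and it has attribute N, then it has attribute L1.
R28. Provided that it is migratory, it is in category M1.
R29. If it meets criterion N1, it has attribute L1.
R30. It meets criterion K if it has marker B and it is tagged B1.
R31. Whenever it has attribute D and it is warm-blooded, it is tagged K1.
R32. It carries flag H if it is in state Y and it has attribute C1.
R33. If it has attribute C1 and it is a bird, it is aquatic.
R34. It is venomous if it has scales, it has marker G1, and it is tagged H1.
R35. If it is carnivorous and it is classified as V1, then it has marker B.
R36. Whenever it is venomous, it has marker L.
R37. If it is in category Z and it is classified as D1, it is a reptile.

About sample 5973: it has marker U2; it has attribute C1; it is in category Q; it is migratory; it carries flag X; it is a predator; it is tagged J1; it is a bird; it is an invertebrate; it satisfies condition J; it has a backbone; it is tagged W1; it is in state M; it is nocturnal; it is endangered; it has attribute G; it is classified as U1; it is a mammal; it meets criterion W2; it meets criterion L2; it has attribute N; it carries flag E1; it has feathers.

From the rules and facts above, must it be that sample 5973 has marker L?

Forward chaining from the given facts derives: is classified as D1, is warm-blooded, is classified as V1, is classified as P1, is tagged B1, has marker B, carries flag H, meets criterion U, is tagged Y1, has attribute L1, is in category M1, meets criterion K, is aquatic, meets criterion S1, carries flag E, is in state S, has marker V, is tagged H1.
The only rule concluding "it has marker L" is R36, which needs "it is venomous"; that is never established.

No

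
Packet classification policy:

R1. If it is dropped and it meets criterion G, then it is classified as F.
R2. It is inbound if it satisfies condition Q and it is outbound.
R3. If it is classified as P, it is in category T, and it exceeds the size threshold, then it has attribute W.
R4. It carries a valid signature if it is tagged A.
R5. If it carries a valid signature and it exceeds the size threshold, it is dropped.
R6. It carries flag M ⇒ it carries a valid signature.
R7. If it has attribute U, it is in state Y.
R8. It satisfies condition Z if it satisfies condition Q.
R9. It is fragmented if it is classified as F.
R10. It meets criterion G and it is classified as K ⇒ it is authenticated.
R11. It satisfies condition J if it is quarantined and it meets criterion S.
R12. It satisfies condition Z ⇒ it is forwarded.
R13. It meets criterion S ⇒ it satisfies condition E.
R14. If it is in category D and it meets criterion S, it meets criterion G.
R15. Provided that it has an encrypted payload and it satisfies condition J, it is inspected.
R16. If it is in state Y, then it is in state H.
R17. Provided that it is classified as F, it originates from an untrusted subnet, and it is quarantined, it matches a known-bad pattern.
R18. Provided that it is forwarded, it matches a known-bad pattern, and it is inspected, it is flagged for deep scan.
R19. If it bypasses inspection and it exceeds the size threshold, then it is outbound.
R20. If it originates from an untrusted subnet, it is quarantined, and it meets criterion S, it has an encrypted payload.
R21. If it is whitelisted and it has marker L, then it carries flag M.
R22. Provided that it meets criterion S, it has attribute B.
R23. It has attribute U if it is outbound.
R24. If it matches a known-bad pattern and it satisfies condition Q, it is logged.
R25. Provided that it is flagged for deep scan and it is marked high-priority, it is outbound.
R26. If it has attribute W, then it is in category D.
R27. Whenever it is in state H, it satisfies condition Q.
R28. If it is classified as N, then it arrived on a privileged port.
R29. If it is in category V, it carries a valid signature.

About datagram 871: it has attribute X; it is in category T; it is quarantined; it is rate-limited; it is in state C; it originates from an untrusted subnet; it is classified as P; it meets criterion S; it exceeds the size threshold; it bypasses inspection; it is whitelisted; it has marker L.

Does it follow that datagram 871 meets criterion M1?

Forward chaining from the given facts derives: has attribute W, satisfies condition J, satisfies condition E, is outbound, has an encrypted payload, carries flag M, has attribute B, has attribute U, is in category D, carries a valid signature, is in state Y, meets criterion G, is inspected, is in state H, satisfies condition Q, is inbound, is dropped, satisfies condition Z, is forwarded, is classified as F, is fragmented, matches a known-bad pattern, is flagged for deep scan, is logged.
No rule has "it meets criterion M1" as its conclusion, and it is not among the given facts.

No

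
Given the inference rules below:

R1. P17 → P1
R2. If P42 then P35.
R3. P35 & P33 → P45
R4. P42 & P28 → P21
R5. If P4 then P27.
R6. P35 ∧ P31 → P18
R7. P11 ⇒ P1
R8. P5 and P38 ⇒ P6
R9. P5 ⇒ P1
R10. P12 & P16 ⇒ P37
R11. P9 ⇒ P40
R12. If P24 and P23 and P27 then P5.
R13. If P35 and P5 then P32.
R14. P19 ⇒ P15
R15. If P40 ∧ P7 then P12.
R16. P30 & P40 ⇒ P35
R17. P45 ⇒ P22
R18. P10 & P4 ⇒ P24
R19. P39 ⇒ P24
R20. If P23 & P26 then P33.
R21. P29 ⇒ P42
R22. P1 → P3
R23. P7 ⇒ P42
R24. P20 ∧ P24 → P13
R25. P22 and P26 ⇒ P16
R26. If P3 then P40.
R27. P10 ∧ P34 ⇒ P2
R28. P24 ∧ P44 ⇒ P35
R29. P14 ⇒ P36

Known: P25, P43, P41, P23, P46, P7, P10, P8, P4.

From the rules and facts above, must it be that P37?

No

Forward chaining from the given facts derives: P27, P24, P42, P35, P5, P32, P1, P3, P40, P12.
The only rule concluding P37 is R10, which needs P16; that is never established.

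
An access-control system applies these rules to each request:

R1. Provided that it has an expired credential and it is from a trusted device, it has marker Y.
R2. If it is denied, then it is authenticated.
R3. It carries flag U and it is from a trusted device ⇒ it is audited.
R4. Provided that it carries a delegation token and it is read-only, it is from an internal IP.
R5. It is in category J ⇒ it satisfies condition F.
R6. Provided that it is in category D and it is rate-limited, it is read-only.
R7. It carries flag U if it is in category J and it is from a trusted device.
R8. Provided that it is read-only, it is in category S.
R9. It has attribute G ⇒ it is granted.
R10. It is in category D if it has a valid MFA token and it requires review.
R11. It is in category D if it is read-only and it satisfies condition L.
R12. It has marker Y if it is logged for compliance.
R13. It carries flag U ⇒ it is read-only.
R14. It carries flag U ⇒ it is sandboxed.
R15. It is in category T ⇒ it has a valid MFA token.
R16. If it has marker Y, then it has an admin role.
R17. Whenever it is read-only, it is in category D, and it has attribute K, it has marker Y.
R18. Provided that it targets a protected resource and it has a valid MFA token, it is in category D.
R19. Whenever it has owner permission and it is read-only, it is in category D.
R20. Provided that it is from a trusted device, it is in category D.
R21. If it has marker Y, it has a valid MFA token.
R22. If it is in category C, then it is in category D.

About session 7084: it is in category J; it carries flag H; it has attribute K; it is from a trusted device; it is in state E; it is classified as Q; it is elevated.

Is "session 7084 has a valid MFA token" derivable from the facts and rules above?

Yes

By R7 (it is in category J, it is from a trusted device): it carries flag U.
By R13 (it carries flag U): it is read-only.
By R20 (it is from a trusted device): it is in category D.
By R17 (it is read-only, it is in category D, it has attribute K): it has marker Y.
By R21 (it has marker Y): it has a valid MFA token.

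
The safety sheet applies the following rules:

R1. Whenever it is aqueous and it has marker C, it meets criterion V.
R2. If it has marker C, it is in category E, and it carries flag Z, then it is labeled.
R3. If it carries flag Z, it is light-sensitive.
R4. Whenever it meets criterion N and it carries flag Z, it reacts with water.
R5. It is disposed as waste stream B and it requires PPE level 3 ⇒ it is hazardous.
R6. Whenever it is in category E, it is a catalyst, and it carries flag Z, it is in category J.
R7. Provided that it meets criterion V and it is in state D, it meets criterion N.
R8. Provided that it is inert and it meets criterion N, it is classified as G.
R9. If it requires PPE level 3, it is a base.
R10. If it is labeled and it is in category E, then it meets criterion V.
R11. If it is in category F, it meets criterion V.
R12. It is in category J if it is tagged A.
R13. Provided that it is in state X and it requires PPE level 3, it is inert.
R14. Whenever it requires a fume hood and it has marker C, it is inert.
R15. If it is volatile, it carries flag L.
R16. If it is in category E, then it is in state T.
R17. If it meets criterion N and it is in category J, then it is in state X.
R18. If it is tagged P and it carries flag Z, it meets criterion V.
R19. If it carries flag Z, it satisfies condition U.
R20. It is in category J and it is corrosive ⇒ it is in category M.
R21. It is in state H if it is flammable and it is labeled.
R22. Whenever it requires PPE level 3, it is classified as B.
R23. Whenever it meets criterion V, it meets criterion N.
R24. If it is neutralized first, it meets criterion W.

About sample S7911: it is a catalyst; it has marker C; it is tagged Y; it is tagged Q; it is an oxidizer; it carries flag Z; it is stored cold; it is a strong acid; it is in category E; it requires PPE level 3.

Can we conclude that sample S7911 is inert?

Yes

By R2 (it has marker C, it is in category E, it carries flag Z): it is labeled.
By R6 (it is in category E, it is a catalyst, it carries flag Z): it is in category J.
By R10 (it is labeled, it is in category E): it meets criterion V.
By R23 (it meets criterion V): it meets criterion N.
By R17 (it meets criterion N, it is in category J): it is in state X.
By R13 (it is in state X, it requires PPE level 3): it is inert.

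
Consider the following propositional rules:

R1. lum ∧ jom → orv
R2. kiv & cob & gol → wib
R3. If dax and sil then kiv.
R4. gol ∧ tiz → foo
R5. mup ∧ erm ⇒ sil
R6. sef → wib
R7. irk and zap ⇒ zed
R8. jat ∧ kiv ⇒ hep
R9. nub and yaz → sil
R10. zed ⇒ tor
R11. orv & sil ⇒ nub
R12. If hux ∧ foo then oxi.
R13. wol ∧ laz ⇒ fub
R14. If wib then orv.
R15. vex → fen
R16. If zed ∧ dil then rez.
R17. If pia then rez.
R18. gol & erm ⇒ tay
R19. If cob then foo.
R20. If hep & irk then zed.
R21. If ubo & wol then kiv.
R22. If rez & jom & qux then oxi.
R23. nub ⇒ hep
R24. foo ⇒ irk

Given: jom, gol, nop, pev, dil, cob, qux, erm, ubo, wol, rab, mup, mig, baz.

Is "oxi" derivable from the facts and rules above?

Yes

sil  (by R5: mup, erm)
foo  (by R19: cob)
kiv  (by R21: ubo, wol)
irk  (by R24: foo)
wib  (by R2: kiv, cob, gol)
orv  (by R14: wib)
nub  (by R11: orv, sil)
hep  (by R23: nub)
zed  (by R20: hep, irk)
rez  (by R16: zed, dil)
oxi  (by R22: rez, jom, qux)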